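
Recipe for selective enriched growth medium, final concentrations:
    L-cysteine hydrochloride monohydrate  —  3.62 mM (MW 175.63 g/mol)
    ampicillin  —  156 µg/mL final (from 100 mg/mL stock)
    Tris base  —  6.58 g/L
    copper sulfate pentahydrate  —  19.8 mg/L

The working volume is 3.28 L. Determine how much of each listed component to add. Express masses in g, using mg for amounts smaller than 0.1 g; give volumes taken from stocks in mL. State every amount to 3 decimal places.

Working volume: 3.28 L.
L-cysteine hydrochloride monohydrate: 3.62 mmol/L × 175.63 g/mol × 3.28 L ÷ 1000 = 2.085 g
ampicillin: dilute stock: 156 µg/mL × 3280 mL ÷ 100000 µg/mL = 5.117 mL
Tris base: 6.58 g/L × 3.28 L = 21.582 g
copper sulfate pentahydrate: 19.8 mg/L × 3.28 L = 64.944 mg

L-cysteine hydrochloride monohydrate 2.085 g; ampicillin 5.117 mL; Tris base 21.582 g; copper sulfate pentahydrate 64.944 mg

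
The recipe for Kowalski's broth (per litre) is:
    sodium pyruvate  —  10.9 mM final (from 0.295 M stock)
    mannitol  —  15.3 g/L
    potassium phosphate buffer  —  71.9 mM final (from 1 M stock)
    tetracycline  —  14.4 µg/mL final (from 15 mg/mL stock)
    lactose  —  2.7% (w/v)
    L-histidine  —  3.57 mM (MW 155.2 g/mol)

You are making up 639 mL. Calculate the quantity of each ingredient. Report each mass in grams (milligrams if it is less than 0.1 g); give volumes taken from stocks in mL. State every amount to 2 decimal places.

sodium pyruvate 23.61 mL; mannitol 9.78 g; potassium phosphate buffer 45.94 mL; tetracycline 0.61 mL; lactose 17.25 g; L-histidine 0.35 g

Working volume: 639 mL = 0.639 L.
sodium pyruvate: dilute stock: 10.9 mM × 639 mL ÷ 295 mM = 23.61 mL
mannitol: 15.3 g/L × 0.639 L = 9.78 g
potassium phosphate buffer: V = C2·V2/C1 = 71.9 mM × 639 mL ÷ 1000 mM = 45.94 mL
tetracycline: C1V1 = C2V2 → 14.4 µg/mL × 639 mL ÷ 15000 µg/mL = 0.61 mL
lactose: 2.7 g per 100 mL × 639 mL ÷ 100 = 17.25 g
L-histidine: 3.57 mmol/L × 155.2 g/mol × 0.639 L ÷ 1000 = 0.35 g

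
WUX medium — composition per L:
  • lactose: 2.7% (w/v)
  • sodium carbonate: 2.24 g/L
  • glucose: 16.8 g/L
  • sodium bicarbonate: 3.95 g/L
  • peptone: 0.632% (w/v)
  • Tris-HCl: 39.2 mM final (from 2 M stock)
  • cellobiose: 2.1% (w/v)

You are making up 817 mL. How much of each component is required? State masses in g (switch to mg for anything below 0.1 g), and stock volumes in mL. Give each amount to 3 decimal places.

lactose 22.059 g; sodium carbonate 1.830 g; glucose 13.726 g; sodium bicarbonate 3.227 g; peptone 5.163 g; Tris-HCl 16.013 mL; cellobiose 17.157 g

Working volume: 817 mL = 0.817 L.
lactose: 2.7 g per 100 mL × 817 mL ÷ 100 = 22.059 g
sodium carbonate: 2.24 g/L × 0.817 L = 1.830 g
glucose: 16.8 g/L × 0.817 L = 13.726 g
sodium bicarbonate: 3.95 g/L × 0.817 L = 3.227 g
peptone: 0.632 g per 100 mL × 817 mL ÷ 100 = 5.163 g
Tris-HCl: C1V1 = C2V2 → 39.2 mM × 817 mL ÷ 2000 mM = 16.013 mL
cellobiose: 2.1 g per 100 mL × 817 mL ÷ 100 = 17.157 g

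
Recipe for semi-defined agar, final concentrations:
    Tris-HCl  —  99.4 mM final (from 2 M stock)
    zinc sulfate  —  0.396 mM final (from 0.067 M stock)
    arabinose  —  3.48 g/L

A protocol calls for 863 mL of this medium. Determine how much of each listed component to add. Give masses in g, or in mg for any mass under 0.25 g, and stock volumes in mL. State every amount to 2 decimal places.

Tris-HCl 42.89 mL; zinc sulfate 5.10 mL; arabinose 3.00 g

Target volume = 863 mL = 0.863 L.
Tris-HCl: V = C2·V2/C1 = 99.4 mM × 863 mL ÷ 2000 mM = 42.89 mL
zinc sulfate: dilute stock: 0.396 mM × 863 mL ÷ 67 mM = 5.10 mL
arabinose: 3.48 g/L × 0.863 L = 3.00 g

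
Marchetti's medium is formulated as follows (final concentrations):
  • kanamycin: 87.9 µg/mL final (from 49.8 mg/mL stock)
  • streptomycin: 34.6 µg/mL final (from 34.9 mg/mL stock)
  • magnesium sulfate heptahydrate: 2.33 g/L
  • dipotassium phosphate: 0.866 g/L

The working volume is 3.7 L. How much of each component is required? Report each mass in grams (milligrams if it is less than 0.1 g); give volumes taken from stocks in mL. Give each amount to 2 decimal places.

kanamycin 6.53 mL; streptomycin 3.67 mL; magnesium sulfate heptahydrate 8.62 g; dipotassium phosphate 3.20 g

Working volume: 3.7 L.
kanamycin: V = C2·V2/C1 = 87.9 µg/mL × 3700 mL ÷ 49800 µg/mL = 6.53 mL
streptomycin: dilute stock: 34.6 µg/mL × 3700 mL ÷ 34900 µg/mL = 3.67 mL
magnesium sulfate heptahydrate: 2.33 g/L × 3.7 L = 8.62 g
dipotassium phosphate: 0.866 g/L × 3.7 L = 3.20 g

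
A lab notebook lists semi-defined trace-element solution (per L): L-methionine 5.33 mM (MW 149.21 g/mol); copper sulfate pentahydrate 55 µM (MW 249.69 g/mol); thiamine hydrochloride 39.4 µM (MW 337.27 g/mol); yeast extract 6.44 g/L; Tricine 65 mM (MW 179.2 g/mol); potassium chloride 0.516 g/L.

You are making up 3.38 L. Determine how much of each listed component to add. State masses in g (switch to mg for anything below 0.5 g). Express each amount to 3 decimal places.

L-methionine 2.688 g; copper sulfate pentahydrate 46.417 mg; thiamine hydrochloride 44.915 mg; yeast extract 21.767 g; Tricine 39.370 g; potassium chloride 1.744 g

Scale factor relative to 1 L: 3.38.
L-methionine: 5.33 mmol/L × 149.21 g/mol × 3.38 L ÷ 1000 = 2.688 g
copper sulfate pentahydrate: 55 µmol/L × 249.69 g/mol × 3.38 L ÷ 1000 = 46.417 mg
thiamine hydrochloride: 39.4 µmol/L × 337.27 g/mol × 3.38 L ÷ 1000 = 44.915 mg
yeast extract: 6.44 g/L × 3.38 L = 21.767 g
Tricine: 65 mmol/L × 179.2 g/mol × 3.38 L ÷ 1000 = 39.370 g
potassium chloride: 0.516 g/L × 3.38 L = 1.744 g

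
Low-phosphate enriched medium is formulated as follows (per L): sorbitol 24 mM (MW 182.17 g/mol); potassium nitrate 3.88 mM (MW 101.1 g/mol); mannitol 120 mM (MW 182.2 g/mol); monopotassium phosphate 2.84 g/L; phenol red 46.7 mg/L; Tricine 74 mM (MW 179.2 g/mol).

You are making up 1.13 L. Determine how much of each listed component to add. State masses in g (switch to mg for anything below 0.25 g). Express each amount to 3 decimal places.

sorbitol 4.940 g; potassium nitrate 0.443 g; mannitol 24.706 g; monopotassium phosphate 3.209 g; phenol red 52.771 mg; Tricine 14.985 g

Scale factor relative to 1 L: 1.13.
sorbitol: 24 mmol/L × 182.17 g/mol × 1.13 L ÷ 1000 = 4.940 g
potassium nitrate: 3.88 mmol/L × 101.1 g/mol × 1.13 L ÷ 1000 = 0.443 g
mannitol: 120 mmol/L × 182.2 g/mol × 1.13 L ÷ 1000 = 24.706 g
monopotassium phosphate: 2.84 g/L × 1.13 L = 3.209 g
phenol red: 46.7 mg/L × 1.13 L = 52.771 mg
Tricine: 74 mmol/L × 179.2 g/mol × 1.13 L ÷ 1000 = 14.985 g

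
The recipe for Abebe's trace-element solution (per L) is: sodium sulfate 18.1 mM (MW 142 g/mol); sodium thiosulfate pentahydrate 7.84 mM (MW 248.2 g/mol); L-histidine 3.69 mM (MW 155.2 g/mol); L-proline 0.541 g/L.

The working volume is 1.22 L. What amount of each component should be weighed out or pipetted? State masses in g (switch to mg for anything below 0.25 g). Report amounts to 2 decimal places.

Scale factor relative to 1 L: 1.22.
sodium sulfate: 18.1 mmol/L × 142 g/mol × 1.22 L ÷ 1000 = 3.14 g
sodium thiosulfate pentahydrate: 7.84 mmol/L × 248.2 g/mol × 1.22 L ÷ 1000 = 2.37 g
L-histidine: 3.69 mmol/L × 155.2 g/mol × 1.22 L ÷ 1000 = 0.70 g
L-proline: 0.541 g/L × 1.22 L = 0.66 g

sodium sulfate 3.14 g; sodium thiosulfate pentahydrate 2.37 g; L-histidine 0.70 g; L-proline 0.66 g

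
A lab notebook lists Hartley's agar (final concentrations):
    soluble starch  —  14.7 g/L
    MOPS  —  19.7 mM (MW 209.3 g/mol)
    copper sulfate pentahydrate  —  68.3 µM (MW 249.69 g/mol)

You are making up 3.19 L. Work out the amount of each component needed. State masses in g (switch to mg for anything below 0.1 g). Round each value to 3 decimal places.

soluble starch 46.893 g; MOPS 13.153 g; copper sulfate pentahydrate 54.402 mg

Working volume: 3.19 L.
soluble starch: 14.7 g/L × 3.19 L = 46.893 g
MOPS: 19.7 mmol/L × 209.3 g/mol × 3.19 L ÷ 1000 = 13.153 g
copper sulfate pentahydrate: 68.3 µmol/L × 249.69 g/mol × 3.19 L ÷ 1000 = 54.402 mg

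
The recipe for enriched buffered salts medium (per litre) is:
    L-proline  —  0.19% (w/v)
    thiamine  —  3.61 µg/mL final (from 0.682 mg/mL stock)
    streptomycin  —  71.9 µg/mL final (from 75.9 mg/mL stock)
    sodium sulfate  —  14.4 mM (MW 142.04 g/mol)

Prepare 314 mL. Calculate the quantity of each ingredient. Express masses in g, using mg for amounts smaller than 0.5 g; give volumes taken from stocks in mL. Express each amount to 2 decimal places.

Scale factor relative to 1 L: 0.314.
L-proline: 0.19 g per 100 mL × 314 mL ÷ 100 = 0.60 g
thiamine: dilute stock: 3.61 µg/mL × 314 mL ÷ 682 µg/mL = 1.66 mL
streptomycin: C1V1 = C2V2 → 71.9 µg/mL × 314 mL ÷ 75900 µg/mL = 0.30 mL
sodium sulfate: 14.4 mmol/L × 142.04 g/mol × 0.314 L ÷ 1000 = 0.64 g

L-proline 0.60 g; thiamine 1.66 mL; streptomycin 0.30 mL; sodium sulfate 0.64 g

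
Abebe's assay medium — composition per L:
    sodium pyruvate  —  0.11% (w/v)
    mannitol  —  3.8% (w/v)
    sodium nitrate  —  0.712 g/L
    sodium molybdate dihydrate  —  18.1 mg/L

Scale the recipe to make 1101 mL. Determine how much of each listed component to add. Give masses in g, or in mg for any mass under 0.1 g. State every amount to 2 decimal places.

sodium pyruvate 1.21 g; mannitol 41.84 g; sodium nitrate 0.78 g; sodium molybdate dihydrate 19.93 mg

Target volume = 1101 mL = 1.101 L.
sodium pyruvate: 0.11% w/v = 1.1 g/L → 1.1 × 1.101 L = 1.21 g
mannitol: 3.8% w/v = 38 g/L → 38 × 1.101 L = 41.84 g
sodium nitrate: 0.712 g/L × 1.101 L = 0.78 g
sodium molybdate dihydrate: 18.1 mg/L × 1.101 L = 19.93 mg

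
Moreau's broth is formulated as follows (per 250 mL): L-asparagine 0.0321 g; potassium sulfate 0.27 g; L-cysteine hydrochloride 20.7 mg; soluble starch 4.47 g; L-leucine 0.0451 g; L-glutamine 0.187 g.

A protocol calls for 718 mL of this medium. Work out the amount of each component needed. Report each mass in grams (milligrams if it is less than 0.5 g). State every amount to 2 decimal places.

L-asparagine 92.19 mg; potassium sulfate 0.78 g; L-cysteine hydrochloride 59.45 mg; soluble starch 12.84 g; L-leucine 129.53 mg; L-glutamine 0.54 g

Scale factor = 718 mL / 250 mL = 2.872.
L-asparagine: 0.0321 g × (718 mL / 250 mL) = 0.0921912 g = 92.19 mg
potassium sulfate: 0.27 g × (718 mL / 250 mL) = 0.78 g
L-cysteine hydrochloride: 20.7 mg × (718 mL / 250 mL) = 59.45 mg
soluble starch: 4.47 g × (718 mL / 250 mL) = 12.84 g
L-leucine: 0.0451 g × (718 mL / 250 mL) = 0.129527 g = 129.53 mg
L-glutamine: 0.187 g × (718 mL / 250 mL) = 0.54 g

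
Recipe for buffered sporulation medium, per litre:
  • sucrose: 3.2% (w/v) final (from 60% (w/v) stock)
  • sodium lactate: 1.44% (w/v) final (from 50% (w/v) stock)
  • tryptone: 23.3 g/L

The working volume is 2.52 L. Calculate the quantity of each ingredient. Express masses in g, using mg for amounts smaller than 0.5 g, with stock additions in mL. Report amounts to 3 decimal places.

Scale factor relative to 1 L: 2.52.
sucrose: V = C2·V2/C1 = 3.2% ÷ 60% × 2520 mL = 134.400 mL
sodium lactate: dilute stock: 1.44% ÷ 50% × 2520 mL = 72.576 mL
tryptone: 23.3 g/L × 2.52 L = 58.716 g

sucrose 134.400 mL; sodium lactate 72.576 mL; tryptone 58.716 g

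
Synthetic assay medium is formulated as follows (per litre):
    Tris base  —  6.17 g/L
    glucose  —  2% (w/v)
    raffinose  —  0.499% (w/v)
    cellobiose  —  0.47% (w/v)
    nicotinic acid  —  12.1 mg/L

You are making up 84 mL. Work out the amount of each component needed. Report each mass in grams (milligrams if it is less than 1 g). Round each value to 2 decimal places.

Tris base 518.28 mg; glucose 1.68 g; raffinose 419.16 mg; cellobiose 394.80 mg; nicotinic acid 1.02 mg

Target volume = 84 mL = 0.084 L.
Tris base: 6.17 g/L × 0.084 L = 0.51828 g = 518.28 mg
glucose: 2 g per 100 mL × 84 mL ÷ 100 = 1.68 g
raffinose: 0.499 g per 100 mL × 84 mL ÷ 100 = 0.41916 g = 419.16 mg
cellobiose: 0.47 g per 100 mL × 84 mL ÷ 100 = 0.3948 g = 394.80 mg
nicotinic acid: 12.1 mg/L × 0.084 L = 1.02 mg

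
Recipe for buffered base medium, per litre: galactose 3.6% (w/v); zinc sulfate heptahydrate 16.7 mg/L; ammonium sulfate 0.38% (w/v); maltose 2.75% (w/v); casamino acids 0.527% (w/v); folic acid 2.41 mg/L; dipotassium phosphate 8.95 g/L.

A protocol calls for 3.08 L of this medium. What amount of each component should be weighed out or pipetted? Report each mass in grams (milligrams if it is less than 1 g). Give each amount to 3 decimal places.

galactose 110.880 g; zinc sulfate heptahydrate 51.436 mg; ammonium sulfate 11.704 g; maltose 84.700 g; casamino acids 16.232 g; folic acid 7.423 mg; dipotassium phosphate 27.566 g

Working volume: 3.08 L.
galactose: 3.6 g per 100 mL × 3080 mL ÷ 100 = 110.880 g
zinc sulfate heptahydrate: 16.7 mg/L × 3.08 L = 51.436 mg
ammonium sulfate: 0.38% w/v = 3.8 g/L → 3.8 × 3.08 L = 11.704 g
maltose: 2.75% w/v = 27.5 g/L → 27.5 × 3.08 L = 84.700 g
casamino acids: 0.527 g per 100 mL × 3080 mL ÷ 100 = 16.232 g
folic acid: 2.41 mg/L × 3.08 L = 7.423 mg
dipotassium phosphate: 8.95 g/L × 3.08 L = 27.566 g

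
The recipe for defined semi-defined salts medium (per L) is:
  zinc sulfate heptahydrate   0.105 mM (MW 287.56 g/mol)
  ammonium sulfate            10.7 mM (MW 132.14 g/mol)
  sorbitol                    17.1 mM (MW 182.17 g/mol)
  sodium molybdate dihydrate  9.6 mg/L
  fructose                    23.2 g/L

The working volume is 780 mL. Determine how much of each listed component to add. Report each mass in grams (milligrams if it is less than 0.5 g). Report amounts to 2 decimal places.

zinc sulfate heptahydrate 23.55 mg; ammonium sulfate 1.10 g; sorbitol 2.43 g; sodium molybdate dihydrate 7.49 mg; fructose 18.10 g

Scale factor relative to 1 L: 0.78.
zinc sulfate heptahydrate: 0.105 mmol/L × 287.56 mg/mmol × 0.78 L = 23.55 mg
ammonium sulfate: 10.7 mmol/L × 132.14 g/mol × 0.78 L ÷ 1000 = 1.10 g
sorbitol: 17.1 mmol/L × 182.17 g/mol × 0.78 L ÷ 1000 = 2.43 g
sodium molybdate dihydrate: 9.6 mg/L × 0.78 L = 7.49 mg
fructose: 23.2 g/L × 0.78 L = 18.10 g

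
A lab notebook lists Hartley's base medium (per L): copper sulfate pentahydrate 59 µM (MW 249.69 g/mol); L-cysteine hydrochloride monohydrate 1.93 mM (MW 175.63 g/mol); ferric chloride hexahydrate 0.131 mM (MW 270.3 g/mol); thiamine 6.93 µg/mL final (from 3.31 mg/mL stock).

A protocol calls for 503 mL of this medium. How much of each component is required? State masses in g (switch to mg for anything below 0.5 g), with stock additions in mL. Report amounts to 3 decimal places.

copper sulfate pentahydrate 7.410 mg; L-cysteine hydrochloride monohydrate 170.500 mg; ferric chloride hexahydrate 17.811 mg; thiamine 1.053 mL

Target volume = 503 mL = 0.503 L.
copper sulfate pentahydrate: 59 µmol/L × 249.69 g/mol × 0.503 L ÷ 1000 = 7.410 mg
L-cysteine hydrochloride monohydrate: 1.93 mmol/L × 175.63 mg/mmol × 0.503 L = 170.500 mg
ferric chloride hexahydrate: 0.131 mmol/L × 270.3 mg/mmol × 0.503 L = 17.811 mg
thiamine: dilute stock: 6.93 µg/mL × 503 mL ÷ 3310 µg/mL = 1.053 mL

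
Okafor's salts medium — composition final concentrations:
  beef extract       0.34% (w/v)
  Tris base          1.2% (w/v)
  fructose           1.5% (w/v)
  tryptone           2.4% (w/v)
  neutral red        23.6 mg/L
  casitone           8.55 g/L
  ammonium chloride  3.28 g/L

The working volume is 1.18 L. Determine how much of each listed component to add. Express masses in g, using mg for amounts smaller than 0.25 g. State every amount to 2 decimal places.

beef extract 4.01 g; Tris base 14.16 g; fructose 17.70 g; tryptone 28.32 g; neutral red 27.85 mg; casitone 10.09 g; ammonium chloride 3.87 g

Working volume: 1.18 L.
beef extract: 0.34% w/v = 3.4 g/L → 3.4 × 1.18 L = 4.01 g
Tris base: 1.2% w/v = 12 g/L → 12 × 1.18 L = 14.16 g
fructose: 1.5% w/v = 15 g/L → 15 × 1.18 L = 17.70 g
tryptone: 2.4 g per 100 mL × 1180 mL ÷ 100 = 28.32 g
neutral red: 23.6 mg/L × 1.18 L = 27.85 mg
casitone: 8.55 g/L × 1.18 L = 10.09 g
ammonium chloride: 3.28 g/L × 1.18 L = 3.87 g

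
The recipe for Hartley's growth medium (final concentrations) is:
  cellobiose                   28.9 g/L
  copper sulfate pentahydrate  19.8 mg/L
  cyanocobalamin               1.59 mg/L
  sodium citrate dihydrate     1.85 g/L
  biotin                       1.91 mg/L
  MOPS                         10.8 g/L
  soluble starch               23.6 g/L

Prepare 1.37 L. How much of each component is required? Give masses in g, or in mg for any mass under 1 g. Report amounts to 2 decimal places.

cellobiose 39.59 g; copper sulfate pentahydrate 27.13 mg; cyanocobalamin 2.18 mg; sodium citrate dihydrate 2.53 g; biotin 2.62 mg; MOPS 14.80 g; soluble starch 32.33 g

Working volume: 1.37 L.
cellobiose: 28.9 g/L × 1.37 L = 39.59 g
copper sulfate pentahydrate: 19.8 mg/L × 1.37 L = 27.13 mg
cyanocobalamin: 1.59 mg/L × 1.37 L = 2.18 mg
sodium citrate dihydrate: 1.85 g/L × 1.37 L = 2.53 g
biotin: 1.91 mg/L × 1.37 L = 2.62 mg
MOPS: 10.8 g/L × 1.37 L = 14.80 g
soluble starch: 23.6 g/L × 1.37 L = 32.33 g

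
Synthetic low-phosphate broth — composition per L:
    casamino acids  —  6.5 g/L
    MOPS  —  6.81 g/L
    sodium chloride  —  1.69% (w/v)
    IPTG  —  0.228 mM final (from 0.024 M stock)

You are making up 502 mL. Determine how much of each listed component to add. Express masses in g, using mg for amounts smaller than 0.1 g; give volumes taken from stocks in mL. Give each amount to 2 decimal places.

Working volume: 502 mL = 0.502 L.
casamino acids: 6.5 g/L × 0.502 L = 3.26 g
MOPS: 6.81 g/L × 0.502 L = 3.42 g
sodium chloride: 1.69% w/v = 16.9 g/L → 16.9 × 0.502 L = 8.48 g
IPTG: dilute stock: 0.228 mM × 502 mL ÷ 24 mM = 4.77 mL

casamino acids 3.26 g; MOPS 3.42 g; sodium chloride 8.48 g; IPTG 4.77 mL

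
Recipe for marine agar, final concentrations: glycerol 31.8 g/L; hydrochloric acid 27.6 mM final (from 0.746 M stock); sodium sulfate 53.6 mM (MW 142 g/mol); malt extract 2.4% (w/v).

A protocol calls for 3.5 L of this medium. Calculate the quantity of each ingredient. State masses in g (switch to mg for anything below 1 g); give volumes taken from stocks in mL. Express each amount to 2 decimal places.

glycerol 111.30 g; hydrochloric acid 129.49 mL; sodium sulfate 26.64 g; malt extract 84.00 g

Scale factor relative to 1 L: 3.5.
glycerol: 31.8 g/L × 3.5 L = 111.30 g
hydrochloric acid: V = C2·V2/C1 = 27.6 mM × 3500 mL ÷ 746 mM = 129.49 mL
sodium sulfate: 53.6 mmol/L × 142 g/mol × 3.5 L ÷ 1000 = 26.64 g
malt extract: 2.4 g per 100 mL × 3500 mL ÷ 100 = 84.00 g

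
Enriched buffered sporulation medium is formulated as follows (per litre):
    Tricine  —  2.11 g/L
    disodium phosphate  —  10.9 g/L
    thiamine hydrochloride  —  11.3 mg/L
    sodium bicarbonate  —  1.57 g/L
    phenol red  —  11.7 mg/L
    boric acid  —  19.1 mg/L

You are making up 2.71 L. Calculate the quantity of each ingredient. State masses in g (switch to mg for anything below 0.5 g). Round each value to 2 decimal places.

Working volume: 2.71 L.
Tricine: 2.11 g/L × 2.71 L = 5.72 g
disodium phosphate: 10.9 g/L × 2.71 L = 29.54 g
thiamine hydrochloride: 11.3 mg/L × 2.71 L = 30.62 mg
sodium bicarbonate: 1.57 g/L × 2.71 L = 4.25 g
phenol red: 11.7 mg/L × 2.71 L = 31.71 mg
boric acid: 19.1 mg/L × 2.71 L = 51.76 mg

Tricine 5.72 g; disodium phosphate 29.54 g; thiamine hydrochloride 30.62 mg; sodium bicarbonate 4.25 g; phenol red 31.71 mg; boric acid 51.76 mg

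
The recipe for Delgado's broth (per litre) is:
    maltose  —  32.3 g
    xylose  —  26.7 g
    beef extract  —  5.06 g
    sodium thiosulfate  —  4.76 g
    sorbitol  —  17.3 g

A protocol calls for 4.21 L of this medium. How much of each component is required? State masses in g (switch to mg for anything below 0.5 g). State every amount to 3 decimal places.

maltose 135.983 g; xylose 112.407 g; beef extract 21.303 g; sodium thiosulfate 20.040 g; sorbitol 72.833 g

Scale factor = 4210 mL / 1000 mL = 4.21.
maltose: 32.3 g × (4210 mL / 1000 mL) = 135.983 g
xylose: 26.7 g × (4210 mL / 1000 mL) = 112.407 g
beef extract: 5.06 g × (4210 mL / 1000 mL) = 21.303 g
sodium thiosulfate: 4.76 g × (4210 mL / 1000 mL) = 20.040 g
sorbitol: 17.3 g × (4210 mL / 1000 mL) = 72.833 g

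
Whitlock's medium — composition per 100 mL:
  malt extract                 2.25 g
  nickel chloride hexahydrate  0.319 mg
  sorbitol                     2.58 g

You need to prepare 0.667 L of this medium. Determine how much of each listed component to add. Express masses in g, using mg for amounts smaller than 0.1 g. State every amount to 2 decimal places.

Ratio of target to recipe volume: 667 / 100 = 6.67.
malt extract: 2.25 g × (667 mL / 100 mL) = 15.01 g
nickel chloride hexahydrate: 0.319 mg × (667 mL / 100 mL) = 2.13 mg
sorbitol: 2.58 g × (667 mL / 100 mL) = 17.21 g

malt extract 15.01 g; nickel chloride hexahydrate 2.13 mg; sorbitol 17.21 g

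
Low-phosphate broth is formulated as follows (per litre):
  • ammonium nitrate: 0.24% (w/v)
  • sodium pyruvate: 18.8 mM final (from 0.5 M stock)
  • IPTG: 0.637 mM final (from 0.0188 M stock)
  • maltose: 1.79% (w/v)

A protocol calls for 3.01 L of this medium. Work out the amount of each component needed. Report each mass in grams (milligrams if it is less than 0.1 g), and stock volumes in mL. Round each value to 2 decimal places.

ammonium nitrate 7.22 g; sodium pyruvate 113.18 mL; IPTG 101.99 mL; maltose 53.88 g

Scale factor relative to 1 L: 3.01.
ammonium nitrate: 0.24% w/v = 2.4 g/L → 2.4 × 3.01 L = 7.22 g
sodium pyruvate: V = C2·V2/C1 = 18.8 mM × 3010 mL ÷ 500 mM = 113.18 mL
IPTG: dilute stock: 0.637 mM × 3010 mL ÷ 18.8 mM = 101.99 mL
maltose: 1.79 g per 100 mL × 3010 mL ÷ 100 = 53.88 g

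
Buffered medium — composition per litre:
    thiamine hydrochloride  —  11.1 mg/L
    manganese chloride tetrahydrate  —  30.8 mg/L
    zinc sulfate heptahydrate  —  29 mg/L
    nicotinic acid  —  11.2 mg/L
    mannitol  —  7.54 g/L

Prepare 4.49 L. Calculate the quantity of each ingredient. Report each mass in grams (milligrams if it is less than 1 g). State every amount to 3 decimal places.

thiamine hydrochloride 49.839 mg; manganese chloride tetrahydrate 138.292 mg; zinc sulfate heptahydrate 130.210 mg; nicotinic acid 50.288 mg; mannitol 33.855 g

Working volume: 4.49 L.
thiamine hydrochloride: 11.1 mg/L × 4.49 L = 49.839 mg
manganese chloride tetrahydrate: 30.8 mg/L × 4.49 L = 138.292 mg
zinc sulfate heptahydrate: 29 mg/L × 4.49 L = 130.210 mg
nicotinic acid: 11.2 mg/L × 4.49 L = 50.288 mg
mannitol: 7.54 g/L × 4.49 L = 33.855 g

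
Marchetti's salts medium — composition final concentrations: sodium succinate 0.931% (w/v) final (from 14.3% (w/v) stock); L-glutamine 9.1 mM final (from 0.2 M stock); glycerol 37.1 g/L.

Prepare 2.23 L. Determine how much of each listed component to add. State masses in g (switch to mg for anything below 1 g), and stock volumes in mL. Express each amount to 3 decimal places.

Scale factor relative to 1 L: 2.23.
sodium succinate: V = C2·V2/C1 = 0.931% ÷ 14.3% × 2230 mL = 145.184 mL
L-glutamine: V = C2·V2/C1 = 9.1 mM × 2230 mL ÷ 200 mM = 101.465 mL
glycerol: 37.1 g/L × 2.23 L = 82.733 g

sodium succinate 145.184 mL; L-glutamine 101.465 mL; glycerol 82.733 g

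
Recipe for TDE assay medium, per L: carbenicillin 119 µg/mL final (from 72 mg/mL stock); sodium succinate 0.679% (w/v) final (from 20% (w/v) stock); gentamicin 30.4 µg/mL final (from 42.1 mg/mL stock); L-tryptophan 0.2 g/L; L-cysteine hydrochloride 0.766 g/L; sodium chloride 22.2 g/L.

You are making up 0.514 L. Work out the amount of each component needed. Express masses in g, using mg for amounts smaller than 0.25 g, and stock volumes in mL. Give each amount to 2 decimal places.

Scale factor relative to 1 L: 0.514.
carbenicillin: C1V1 = C2V2 → 119 µg/mL × 514 mL ÷ 72000 µg/mL = 0.85 mL
sodium succinate: C1V1 = C2V2 → 0.679% ÷ 20% × 514 mL = 17.45 mL
gentamicin: V = C2·V2/C1 = 30.4 µg/mL × 514 mL ÷ 42100 µg/mL = 0.37 mL
L-tryptophan: 0.2 g/L × 0.514 L = 0.1028 g = 102.80 mg
L-cysteine hydrochloride: 0.766 g/L × 0.514 L = 0.39 g
sodium chloride: 22.2 g/L × 0.514 L = 11.41 g

carbenicillin 0.85 mL; sodium succinate 17.45 mL; gentamicin 0.37 mL; L-tryptophan 102.80 mg; L-cysteine hydrochloride 0.39 g; sodium chloride 11.41 g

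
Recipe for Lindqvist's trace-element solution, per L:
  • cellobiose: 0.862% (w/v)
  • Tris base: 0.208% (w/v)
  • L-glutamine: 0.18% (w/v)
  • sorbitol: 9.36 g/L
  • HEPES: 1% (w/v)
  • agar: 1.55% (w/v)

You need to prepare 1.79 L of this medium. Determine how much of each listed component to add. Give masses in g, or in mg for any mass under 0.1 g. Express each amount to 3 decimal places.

cellobiose 15.430 g; Tris base 3.723 g; L-glutamine 3.222 g; sorbitol 16.754 g; HEPES 17.900 g; agar 27.745 g

Scale factor relative to 1 L: 1.79.
cellobiose: 0.862 g per 100 mL × 1790 mL ÷ 100 = 15.430 g
Tris base: 0.208 g per 100 mL × 1790 mL ÷ 100 = 3.723 g
L-glutamine: 0.18 g per 100 mL × 1790 mL ÷ 100 = 3.222 g
sorbitol: 9.36 g/L × 1.79 L = 16.754 g
HEPES: 1 g per 100 mL × 1790 mL ÷ 100 = 17.900 g
agar: 1.55% w/v = 15.5 g/L → 15.5 × 1.79 L = 27.745 g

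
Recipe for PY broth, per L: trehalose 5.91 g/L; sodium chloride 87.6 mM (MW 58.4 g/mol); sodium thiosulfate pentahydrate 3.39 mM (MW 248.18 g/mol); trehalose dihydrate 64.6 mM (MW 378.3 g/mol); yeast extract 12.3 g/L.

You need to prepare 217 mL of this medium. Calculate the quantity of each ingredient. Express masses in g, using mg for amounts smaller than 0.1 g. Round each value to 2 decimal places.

Target volume = 217 mL = 0.217 L.
trehalose: 5.91 g/L × 0.217 L = 1.28 g
sodium chloride: 87.6 mmol/L × 58.4 g/mol × 0.217 L ÷ 1000 = 1.11 g
sodium thiosulfate pentahydrate: 3.39 mmol/L × 248.18 g/mol × 0.217 L ÷ 1000 = 0.18 g
trehalose dihydrate: 64.6 mmol/L × 378.3 g/mol × 0.217 L ÷ 1000 = 5.30 g
yeast extract: 12.3 g/L × 0.217 L = 2.67 g

trehalose 1.28 g; sodium chloride 1.11 g; sodium thiosulfate pentahydrate 0.18 g; trehalose dihydrate 5.30 g; yeast extract 2.67 g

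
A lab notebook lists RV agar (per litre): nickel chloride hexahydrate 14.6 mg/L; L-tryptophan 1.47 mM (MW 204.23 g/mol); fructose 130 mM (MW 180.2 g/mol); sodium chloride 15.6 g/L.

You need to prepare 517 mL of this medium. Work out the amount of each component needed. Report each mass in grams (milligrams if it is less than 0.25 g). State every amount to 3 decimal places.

nickel chloride hexahydrate 7.548 mg; L-tryptophan 155.213 mg; fructose 12.111 g; sodium chloride 8.065 g

Working volume: 517 mL = 0.517 L.
nickel chloride hexahydrate: 14.6 mg/L × 0.517 L = 7.548 mg
L-tryptophan: 1.47 mmol/L × 204.23 mg/mmol × 0.517 L = 155.213 mg
fructose: 130 mmol/L × 180.2 g/mol × 0.517 L ÷ 1000 = 12.111 g
sodium chloride: 15.6 g/L × 0.517 L = 8.065 g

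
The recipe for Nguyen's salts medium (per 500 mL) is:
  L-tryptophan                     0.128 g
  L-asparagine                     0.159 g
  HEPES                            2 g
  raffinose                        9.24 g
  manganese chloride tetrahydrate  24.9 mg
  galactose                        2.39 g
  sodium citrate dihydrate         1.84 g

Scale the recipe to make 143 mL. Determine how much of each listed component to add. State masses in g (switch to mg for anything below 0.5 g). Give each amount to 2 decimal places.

L-tryptophan 36.61 mg; L-asparagine 45.47 mg; HEPES 0.57 g; raffinose 2.64 g; manganese chloride tetrahydrate 7.12 mg; galactose 0.68 g; sodium citrate dihydrate 0.53 g

Scale factor = 143 mL / 500 mL = 0.286.
L-tryptophan: 0.128 g × (143 mL / 500 mL) = 0.036608 g = 36.61 mg
L-asparagine: 0.159 g × (143 mL / 500 mL) = 0.045474 g = 45.47 mg
HEPES: 2 g × (143 mL / 500 mL) = 0.57 g
raffinose: 9.24 g × (143 mL / 500 mL) = 2.64 g
manganese chloride tetrahydrate: 24.9 mg × (143 mL / 500 mL) = 7.12 mg
galactose: 2.39 g × (143 mL / 500 mL) = 0.68 g
sodium citrate dihydrate: 1.84 g × (143 mL / 500 mL) = 0.53 g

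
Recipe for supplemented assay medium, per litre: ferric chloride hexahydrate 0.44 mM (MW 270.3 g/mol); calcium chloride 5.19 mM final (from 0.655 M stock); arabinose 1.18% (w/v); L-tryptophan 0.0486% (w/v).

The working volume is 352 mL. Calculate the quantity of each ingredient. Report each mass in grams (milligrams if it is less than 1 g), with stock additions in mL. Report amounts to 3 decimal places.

ferric chloride hexahydrate 41.864 mg; calcium chloride 2.789 mL; arabinose 4.154 g; L-tryptophan 171.072 mg

Scale factor relative to 1 L: 0.352.
ferric chloride hexahydrate: 0.44 mmol/L × 270.3 mg/mmol × 0.352 L = 41.864 mg
calcium chloride: dilute stock: 5.19 mM × 352 mL ÷ 655 mM = 2.789 mL
arabinose: 1.18% w/v = 11.8 g/L → 11.8 × 0.352 L = 4.154 g
L-tryptophan: 0.0486% w/v = 0.486 g/L → 0.486 × 0.352 L = 0.171072 g = 171.072 mg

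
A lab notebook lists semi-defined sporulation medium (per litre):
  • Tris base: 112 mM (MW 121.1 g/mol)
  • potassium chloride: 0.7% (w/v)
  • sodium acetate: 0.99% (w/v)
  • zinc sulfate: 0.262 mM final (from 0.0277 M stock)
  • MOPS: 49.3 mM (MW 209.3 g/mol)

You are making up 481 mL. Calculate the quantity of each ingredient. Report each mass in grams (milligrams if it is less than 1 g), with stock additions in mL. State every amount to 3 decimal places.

Target volume = 481 mL = 0.481 L.
Tris base: 112 mmol/L × 121.1 g/mol × 0.481 L ÷ 1000 = 6.524 g
potassium chloride: 0.7% w/v = 7 g/L → 7 × 0.481 L = 3.367 g
sodium acetate: 0.99 g per 100 mL × 481 mL ÷ 100 = 4.762 g
zinc sulfate: dilute stock: 0.262 mM × 481 mL ÷ 27.7 mM = 4.550 mL
MOPS: 49.3 mmol/L × 209.3 g/mol × 0.481 L ÷ 1000 = 4.963 g

Tris base 6.524 g; potassium chloride 3.367 g; sodium acetate 4.762 g; zinc sulfate 4.550 mL; MOPS 4.963 g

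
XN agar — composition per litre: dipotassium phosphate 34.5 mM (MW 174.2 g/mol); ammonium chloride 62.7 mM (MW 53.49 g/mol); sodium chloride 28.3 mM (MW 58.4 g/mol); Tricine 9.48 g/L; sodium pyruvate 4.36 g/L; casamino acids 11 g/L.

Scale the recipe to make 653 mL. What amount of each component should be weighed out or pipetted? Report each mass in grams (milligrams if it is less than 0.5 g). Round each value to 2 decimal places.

dipotassium phosphate 3.92 g; ammonium chloride 2.19 g; sodium chloride 1.08 g; Tricine 6.19 g; sodium pyruvate 2.85 g; casamino acids 7.18 g

Scale factor relative to 1 L: 0.653.
dipotassium phosphate: 34.5 mmol/L × 174.2 g/mol × 0.653 L ÷ 1000 = 3.92 g
ammonium chloride: 62.7 mmol/L × 53.49 g/mol × 0.653 L ÷ 1000 = 2.19 g
sodium chloride: 28.3 mmol/L × 58.4 g/mol × 0.653 L ÷ 1000 = 1.08 g
Tricine: 9.48 g/L × 0.653 L = 6.19 g
sodium pyruvate: 4.36 g/L × 0.653 L = 2.85 g
casamino acids: 11 g/L × 0.653 L = 7.18 g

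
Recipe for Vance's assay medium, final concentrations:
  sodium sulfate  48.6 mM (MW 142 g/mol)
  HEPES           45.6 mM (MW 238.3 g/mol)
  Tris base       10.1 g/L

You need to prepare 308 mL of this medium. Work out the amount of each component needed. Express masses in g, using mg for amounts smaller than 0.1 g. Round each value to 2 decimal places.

sodium sulfate 2.13 g; HEPES 3.35 g; Tris base 3.11 g

Working volume: 308 mL = 0.308 L.
sodium sulfate: 48.6 mmol/L × 142 g/mol × 0.308 L ÷ 1000 = 2.13 g
HEPES: 45.6 mmol/L × 238.3 g/mol × 0.308 L ÷ 1000 = 3.35 g
Tris base: 10.1 g/L × 0.308 L = 3.11 g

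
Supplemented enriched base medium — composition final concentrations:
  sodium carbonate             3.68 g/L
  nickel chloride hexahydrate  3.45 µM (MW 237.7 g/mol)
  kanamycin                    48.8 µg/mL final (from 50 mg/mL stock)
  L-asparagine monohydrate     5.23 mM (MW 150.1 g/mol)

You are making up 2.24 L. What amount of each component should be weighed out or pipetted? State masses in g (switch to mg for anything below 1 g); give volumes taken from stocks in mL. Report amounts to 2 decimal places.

Working volume: 2.24 L.
sodium carbonate: 3.68 g/L × 2.24 L = 8.24 g
nickel chloride hexahydrate: 3.45 µmol/L × 237.7 g/mol × 2.24 L ÷ 1000 = 1.84 mg
kanamycin: C1V1 = C2V2 → 48.8 µg/mL × 2240 mL ÷ 50000 µg/mL = 2.19 mL
L-asparagine monohydrate: 5.23 mmol/L × 150.1 g/mol × 2.24 L ÷ 1000 = 1.76 g

sodium carbonate 8.24 g; nickel chloride hexahydrate 1.84 mg; kanamycin 2.19 mL; L-asparagine monohydrate 1.76 g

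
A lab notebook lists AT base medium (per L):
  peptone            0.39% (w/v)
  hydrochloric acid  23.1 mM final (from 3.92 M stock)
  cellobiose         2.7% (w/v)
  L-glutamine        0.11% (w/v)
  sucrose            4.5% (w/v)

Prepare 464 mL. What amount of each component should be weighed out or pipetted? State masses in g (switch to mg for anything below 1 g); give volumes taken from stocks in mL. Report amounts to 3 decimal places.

Target volume = 464 mL = 0.464 L.
peptone: 0.39 g per 100 mL × 464 mL ÷ 100 = 1.810 g
hydrochloric acid: dilute stock: 23.1 mM × 464 mL ÷ 3920 mM = 2.734 mL
cellobiose: 2.7% w/v = 27 g/L → 27 × 0.464 L = 12.528 g
L-glutamine: 0.11 g per 100 mL × 464 mL ÷ 100 = 0.5104 g = 510.400 mg
sucrose: 4.5 g per 100 mL × 464 mL ÷ 100 = 20.880 g

peptone 1.810 g; hydrochloric acid 2.734 mL; cellobiose 12.528 g; L-glutamine 510.400 mg; sucrose 20.880 g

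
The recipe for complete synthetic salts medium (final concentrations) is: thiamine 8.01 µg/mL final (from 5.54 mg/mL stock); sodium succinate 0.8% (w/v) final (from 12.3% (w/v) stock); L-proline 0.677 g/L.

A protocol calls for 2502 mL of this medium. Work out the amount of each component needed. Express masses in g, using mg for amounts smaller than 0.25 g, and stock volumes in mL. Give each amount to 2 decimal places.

Target volume = 2502 mL = 2.502 L.
thiamine: V = C2·V2/C1 = 8.01 µg/mL × 2502 mL ÷ 5540 µg/mL = 3.62 mL
sodium succinate: V = C2·V2/C1 = 0.8% ÷ 12.3% × 2502 mL = 162.73 mL
L-proline: 0.677 g/L × 2.502 L = 1.69 g

thiamine 3.62 mL; sodium succinate 162.73 mL; L-proline 1.69 g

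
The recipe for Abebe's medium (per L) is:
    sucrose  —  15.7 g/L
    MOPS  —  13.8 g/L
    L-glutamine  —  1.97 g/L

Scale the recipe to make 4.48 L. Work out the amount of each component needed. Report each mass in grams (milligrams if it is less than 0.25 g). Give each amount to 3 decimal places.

sucrose 70.336 g; MOPS 61.824 g; L-glutamine 8.826 g

Scale factor relative to 1 L: 4.48.
sucrose: 15.7 g/L × 4.48 L = 70.336 g
MOPS: 13.8 g/L × 4.48 L = 61.824 g
L-glutamine: 1.97 g/L × 4.48 L = 8.826 g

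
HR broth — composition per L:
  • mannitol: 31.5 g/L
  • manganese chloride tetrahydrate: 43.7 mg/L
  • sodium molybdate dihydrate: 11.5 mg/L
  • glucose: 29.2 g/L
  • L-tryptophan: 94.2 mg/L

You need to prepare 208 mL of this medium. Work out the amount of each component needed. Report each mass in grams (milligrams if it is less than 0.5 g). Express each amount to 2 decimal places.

Scale factor relative to 1 L: 0.208.
mannitol: 31.5 g/L × 0.208 L = 6.55 g
manganese chloride tetrahydrate: 43.7 mg/L × 0.208 L = 9.09 mg
sodium molybdate dihydrate: 11.5 mg/L × 0.208 L = 2.39 mg
glucose: 29.2 g/L × 0.208 L = 6.07 g
L-tryptophan: 94.2 mg/L × 0.208 L = 19.59 mg

mannitol 6.55 g; manganese chloride tetrahydrate 9.09 mg; sodium molybdate dihydrate 2.39 mg; glucose 6.07 g; L-tryptophan 19.59 mg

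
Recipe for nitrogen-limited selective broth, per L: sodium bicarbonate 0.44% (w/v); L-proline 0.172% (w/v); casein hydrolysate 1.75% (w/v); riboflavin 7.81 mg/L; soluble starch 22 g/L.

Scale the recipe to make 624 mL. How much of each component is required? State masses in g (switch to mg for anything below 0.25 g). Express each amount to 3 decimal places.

sodium bicarbonate 2.746 g; L-proline 1.073 g; casein hydrolysate 10.920 g; riboflavin 4.873 mg; soluble starch 13.728 g

Scale factor relative to 1 L: 0.624.
sodium bicarbonate: 0.44% w/v = 4.4 g/L → 4.4 × 0.624 L = 2.746 g
L-proline: 0.172 g per 100 mL × 624 mL ÷ 100 = 1.073 g
casein hydrolysate: 1.75 g per 100 mL × 624 mL ÷ 100 = 10.920 g
riboflavin: 7.81 mg/L × 0.624 L = 4.873 mg
soluble starch: 22 g/L × 0.624 L = 13.728 g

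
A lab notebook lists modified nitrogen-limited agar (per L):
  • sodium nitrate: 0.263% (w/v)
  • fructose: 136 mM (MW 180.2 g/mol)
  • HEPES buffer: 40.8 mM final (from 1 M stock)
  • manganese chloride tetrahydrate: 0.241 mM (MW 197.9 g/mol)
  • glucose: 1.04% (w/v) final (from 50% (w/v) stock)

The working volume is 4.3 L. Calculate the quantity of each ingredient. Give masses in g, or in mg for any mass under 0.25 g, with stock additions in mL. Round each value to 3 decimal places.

Scale factor relative to 1 L: 4.3.
sodium nitrate: 0.263 g per 100 mL × 4300 mL ÷ 100 = 11.309 g
fructose: 136 mmol/L × 180.2 g/mol × 4.3 L ÷ 1000 = 105.381 g
HEPES buffer: dilute stock: 40.8 mM × 4300 mL ÷ 1000 mM = 175.440 mL
manganese chloride tetrahydrate: 0.241 mmol/L × 197.9 mg/mmol × 4.3 L = 205.084 mg
glucose: dilute stock: 1.04% ÷ 50% × 4300 mL = 89.440 mL

sodium nitrate 11.309 g; fructose 105.381 g; HEPES buffer 175.440 mL; manganese chloride tetrahydrate 205.084 mg; glucose 89.440 mL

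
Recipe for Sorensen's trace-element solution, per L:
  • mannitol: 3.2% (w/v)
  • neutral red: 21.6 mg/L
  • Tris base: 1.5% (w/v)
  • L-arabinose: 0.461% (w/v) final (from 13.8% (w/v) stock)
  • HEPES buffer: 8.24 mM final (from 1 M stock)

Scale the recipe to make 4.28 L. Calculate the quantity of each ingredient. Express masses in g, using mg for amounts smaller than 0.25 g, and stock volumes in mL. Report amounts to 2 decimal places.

mannitol 136.96 g; neutral red 92.45 mg; Tris base 64.20 g; L-arabinose 142.98 mL; HEPES buffer 35.27 mL

Working volume: 4.28 L.
mannitol: 3.2% w/v = 32 g/L → 32 × 4.28 L = 136.96 g
neutral red: 21.6 mg/L × 4.28 L = 92.45 mg
Tris base: 1.5% w/v = 15 g/L → 15 × 4.28 L = 64.20 g
L-arabinose: V = C2·V2/C1 = 0.461% ÷ 13.8% × 4280 mL = 142.98 mL
HEPES buffer: dilute stock: 8.24 mM × 4280 mL ÷ 1000 mM = 35.27 mL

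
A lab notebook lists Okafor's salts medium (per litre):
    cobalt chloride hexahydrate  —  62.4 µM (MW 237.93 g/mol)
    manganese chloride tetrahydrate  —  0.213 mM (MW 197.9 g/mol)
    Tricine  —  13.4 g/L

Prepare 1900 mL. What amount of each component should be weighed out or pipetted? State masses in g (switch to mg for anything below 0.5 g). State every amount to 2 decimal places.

Scale factor relative to 1 L: 1.9.
cobalt chloride hexahydrate: 62.4 µmol/L × 237.93 g/mol × 1.9 L ÷ 1000 = 28.21 mg
manganese chloride tetrahydrate: 0.213 mmol/L × 197.9 mg/mmol × 1.9 L = 80.09 mg
Tricine: 13.4 g/L × 1.9 L = 25.46 g

cobalt chloride hexahydrate 28.21 mg; manganese chloride tetrahydrate 80.09 mg; Tricine 25.46 g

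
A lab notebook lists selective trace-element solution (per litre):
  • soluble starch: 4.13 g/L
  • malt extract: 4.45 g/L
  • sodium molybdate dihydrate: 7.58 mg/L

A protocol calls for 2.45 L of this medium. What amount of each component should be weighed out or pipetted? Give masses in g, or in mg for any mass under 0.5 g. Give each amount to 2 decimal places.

soluble starch 10.12 g; malt extract 10.90 g; sodium molybdate dihydrate 18.57 mg

Working volume: 2.45 L.
soluble starch: 4.13 g/L × 2.45 L = 10.12 g
malt extract: 4.45 g/L × 2.45 L = 10.90 g
sodium molybdate dihydrate: 7.58 mg/L × 2.45 L = 18.57 mg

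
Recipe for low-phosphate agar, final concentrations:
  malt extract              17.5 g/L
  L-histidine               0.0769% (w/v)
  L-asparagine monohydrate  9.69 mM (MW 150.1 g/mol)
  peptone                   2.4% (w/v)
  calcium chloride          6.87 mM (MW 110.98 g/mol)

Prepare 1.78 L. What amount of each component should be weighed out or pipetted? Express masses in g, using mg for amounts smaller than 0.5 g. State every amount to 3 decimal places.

malt extract 31.150 g; L-histidine 1.369 g; L-asparagine monohydrate 2.589 g; peptone 42.720 g; calcium chloride 1.357 g

Scale factor relative to 1 L: 1.78.
malt extract: 17.5 g/L × 1.78 L = 31.150 g
L-histidine: 0.0769% w/v = 0.769 g/L → 0.769 × 1.78 L = 1.369 g
L-asparagine monohydrate: 9.69 mmol/L × 150.1 g/mol × 1.78 L ÷ 1000 = 2.589 g
peptone: 2.4 g per 100 mL × 1780 mL ÷ 100 = 42.720 g
calcium chloride: 6.87 mmol/L × 110.98 g/mol × 1.78 L ÷ 1000 = 1.357 g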